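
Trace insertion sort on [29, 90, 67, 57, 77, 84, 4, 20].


Initial: [29, 90, 67, 57, 77, 84, 4, 20]
Insert 90: [29, 90, 67, 57, 77, 84, 4, 20]
Insert 67: [29, 67, 90, 57, 77, 84, 4, 20]
Insert 57: [29, 57, 67, 90, 77, 84, 4, 20]
Insert 77: [29, 57, 67, 77, 90, 84, 4, 20]
Insert 84: [29, 57, 67, 77, 84, 90, 4, 20]
Insert 4: [4, 29, 57, 67, 77, 84, 90, 20]
Insert 20: [4, 20, 29, 57, 67, 77, 84, 90]

Sorted: [4, 20, 29, 57, 67, 77, 84, 90]


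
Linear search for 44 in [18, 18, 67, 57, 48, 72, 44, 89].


i=0: 18!=44
i=1: 18!=44
i=2: 67!=44
i=3: 57!=44
i=4: 48!=44
i=5: 72!=44
i=6: 44==44 found!

Found at 6, 7 comps


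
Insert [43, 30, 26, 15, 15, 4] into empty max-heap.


Insert 43: [43]
Insert 30: [43, 30]
Insert 26: [43, 30, 26]
Insert 15: [43, 30, 26, 15]
Insert 15: [43, 30, 26, 15, 15]
Insert 4: [43, 30, 26, 15, 15, 4]

Final heap: [43, 30, 26, 15, 15, 4]


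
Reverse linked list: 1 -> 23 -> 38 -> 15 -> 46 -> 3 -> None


Step 1: curr=1, set curr.next=prev(None) | reversed so far: 1
Step 2: curr=23, set curr.next=prev(1) | reversed so far: 23 -> 1
Step 3: curr=38, set curr.next=prev(23) | reversed so far: 38 -> 23 -> 1
Step 4: curr=15, set curr.next=prev(38) | reversed so far: 15 -> 38 -> 23 -> 1
Step 5: curr=46, set curr.next=prev(15) | reversed so far: 46 -> 15 -> 38 -> 23 -> 1
Step 6: curr=3, set curr.next=prev(46) | reversed so far: 3 -> 46 -> 15 -> 38 -> 23 -> 1

3 -> 46 -> 15 -> 38 -> 23 -> 1 -> None


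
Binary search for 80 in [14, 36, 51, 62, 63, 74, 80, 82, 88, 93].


Step 1: lo=0, hi=9, mid=4, val=63
Step 2: lo=5, hi=9, mid=7, val=82
Step 3: lo=5, hi=6, mid=5, val=74
Step 4: lo=6, hi=6, mid=6, val=80

Found at index 6


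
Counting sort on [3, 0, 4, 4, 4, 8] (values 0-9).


Input: [3, 0, 4, 4, 4, 8]
Counts: [1, 0, 0, 1, 3, 0, 0, 0, 1, 0]

Sorted: [0, 3, 4, 4, 4, 8]


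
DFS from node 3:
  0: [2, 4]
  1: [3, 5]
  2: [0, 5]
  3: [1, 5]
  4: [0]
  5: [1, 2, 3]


Visit 3, push [5, 1]
Visit 1, push [5]
Visit 5, push [2]
Visit 2, push [0]
Visit 0, push [4]
Visit 4, push []

DFS order: [3, 1, 5, 2, 0, 4]


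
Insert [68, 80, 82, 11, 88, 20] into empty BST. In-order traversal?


Insert 68: root
Insert 80: R from 68
Insert 82: R from 68 -> R from 80
Insert 11: L from 68
Insert 88: R from 68 -> R from 80 -> R from 82
Insert 20: L from 68 -> R from 11

In-order: [11, 20, 68, 80, 82, 88]


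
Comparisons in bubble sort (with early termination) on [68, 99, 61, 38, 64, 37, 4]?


Algorithm: bubble sort (with early termination)
Input: [68, 99, 61, 38, 64, 37, 4]
Sorted: [4, 37, 38, 61, 64, 68, 99]

21


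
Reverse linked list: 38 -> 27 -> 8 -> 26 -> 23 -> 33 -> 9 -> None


Step 1: curr=38, set curr.next=prev(None) | reversed so far: 38
Step 2: curr=27, set curr.next=prev(38) | reversed so far: 27 -> 38
Step 3: curr=8, set curr.next=prev(27) | reversed so far: 8 -> 27 -> 38
Step 4: curr=26, set curr.next=prev(8) | reversed so far: 26 -> 8 -> 27 -> 38
Step 5: curr=23, set curr.next=prev(26) | reversed so far: 23 -> 26 -> 8 -> 27 -> 38
Step 6: curr=33, set curr.next=prev(23) | reversed so far: 33 -> 23 -> 26 -> 8 -> 27 -> 38
Step 7: curr=9, set curr.next=prev(33) | reversed so far: 9 -> 33 -> 23 -> 26 -> 8 -> 27 -> 38

9 -> 33 -> 23 -> 26 -> 8 -> 27 -> 38 -> None


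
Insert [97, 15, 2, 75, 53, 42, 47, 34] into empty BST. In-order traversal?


Insert 97: root
Insert 15: L from 97
Insert 2: L from 97 -> L from 15
Insert 75: L from 97 -> R from 15
Insert 53: L from 97 -> R from 15 -> L from 75
Insert 42: L from 97 -> R from 15 -> L from 75 -> L from 53
Insert 47: L from 97 -> R from 15 -> L from 75 -> L from 53 -> R from 42
Insert 34: L from 97 -> R from 15 -> L from 75 -> L from 53 -> L from 42

In-order: [2, 15, 34, 42, 47, 53, 75, 97]


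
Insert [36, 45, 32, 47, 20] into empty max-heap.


Insert 36: [36]
Insert 45: [45, 36]
Insert 32: [45, 36, 32]
Insert 47: [47, 45, 32, 36]
Insert 20: [47, 45, 32, 36, 20]

Final heap: [47, 45, 32, 36, 20]


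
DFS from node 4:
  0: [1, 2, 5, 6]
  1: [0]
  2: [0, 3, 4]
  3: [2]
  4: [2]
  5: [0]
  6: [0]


Visit 4, push [2]
Visit 2, push [3, 0]
Visit 0, push [6, 5, 1]
Visit 1, push []
Visit 5, push []
Visit 6, push []
Visit 3, push []

DFS order: [4, 2, 0, 1, 5, 6, 3]


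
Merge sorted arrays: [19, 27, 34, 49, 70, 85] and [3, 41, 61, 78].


Take 3 from B
Take 19 from A
Take 27 from A
Take 34 from A
Take 41 from B
Take 49 from A
Take 61 from B
Take 70 from A
Take 78 from B

Merged: [3, 19, 27, 34, 41, 49, 61, 70, 78, 85]


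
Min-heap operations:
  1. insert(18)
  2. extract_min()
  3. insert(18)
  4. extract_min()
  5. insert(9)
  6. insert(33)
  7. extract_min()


insert(18) -> [18]
extract_min()->18, []
insert(18) -> [18]
extract_min()->18, []
insert(9) -> [9]
insert(33) -> [9, 33]
extract_min()->9, [33]

Final heap: [33]


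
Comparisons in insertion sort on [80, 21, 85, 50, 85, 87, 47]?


Algorithm: insertion sort
Input: [80, 21, 85, 50, 85, 87, 47]
Sorted: [21, 47, 50, 80, 85, 85, 87]

13


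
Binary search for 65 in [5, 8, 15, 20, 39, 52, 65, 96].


Step 1: lo=0, hi=7, mid=3, val=20
Step 2: lo=4, hi=7, mid=5, val=52
Step 3: lo=6, hi=7, mid=6, val=65

Found at index 6


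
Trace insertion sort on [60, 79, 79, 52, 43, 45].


Initial: [60, 79, 79, 52, 43, 45]
Insert 79: [60, 79, 79, 52, 43, 45]
Insert 79: [60, 79, 79, 52, 43, 45]
Insert 52: [52, 60, 79, 79, 43, 45]
Insert 43: [43, 52, 60, 79, 79, 45]
Insert 45: [43, 45, 52, 60, 79, 79]

Sorted: [43, 45, 52, 60, 79, 79]


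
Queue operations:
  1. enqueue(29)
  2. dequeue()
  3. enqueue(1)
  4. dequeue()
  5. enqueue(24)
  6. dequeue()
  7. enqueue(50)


enqueue(29) -> [29]
dequeue()->29, []
enqueue(1) -> [1]
dequeue()->1, []
enqueue(24) -> [24]
dequeue()->24, []
enqueue(50) -> [50]

Final queue: [50]


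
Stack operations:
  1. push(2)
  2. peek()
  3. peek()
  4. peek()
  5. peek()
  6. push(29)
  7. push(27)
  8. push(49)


push(2) -> [2]
peek()->2
peek()->2
peek()->2
peek()->2
push(29) -> [2, 29]
push(27) -> [2, 29, 27]
push(49) -> [2, 29, 27, 49]

Final stack: [2, 29, 27, 49]


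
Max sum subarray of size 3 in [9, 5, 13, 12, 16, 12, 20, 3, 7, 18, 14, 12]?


[0:3]: 27
[1:4]: 30
[2:5]: 41
[3:6]: 40
[4:7]: 48
[5:8]: 35
[6:9]: 30
[7:10]: 28
[8:11]: 39
[9:12]: 44

Max: 48 at [4:7]


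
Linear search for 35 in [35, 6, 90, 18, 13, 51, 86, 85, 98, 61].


i=0: 35==35 found!

Found at 0, 1 comps


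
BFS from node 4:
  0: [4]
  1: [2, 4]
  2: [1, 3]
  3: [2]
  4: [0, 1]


Visit 4, enqueue [0, 1]
Visit 0, enqueue []
Visit 1, enqueue [2]
Visit 2, enqueue [3]
Visit 3, enqueue []

BFS order: [4, 0, 1, 2, 3]


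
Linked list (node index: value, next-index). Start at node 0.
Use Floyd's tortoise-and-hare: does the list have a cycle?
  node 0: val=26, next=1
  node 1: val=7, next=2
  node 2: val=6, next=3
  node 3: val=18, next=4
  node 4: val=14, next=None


Floyd's tortoise (slow, +1) and hare (fast, +2):
  init: slow=0, fast=0
  step 1: slow=1, fast=2
  step 2: slow=2, fast=4
  step 3: fast -> None, no cycle

Cycle: no


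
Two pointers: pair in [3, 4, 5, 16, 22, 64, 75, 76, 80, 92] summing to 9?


lo=0(3)+hi=9(92)=95
lo=0(3)+hi=8(80)=83
lo=0(3)+hi=7(76)=79
lo=0(3)+hi=6(75)=78
lo=0(3)+hi=5(64)=67
lo=0(3)+hi=4(22)=25
lo=0(3)+hi=3(16)=19
lo=0(3)+hi=2(5)=8
lo=1(4)+hi=2(5)=9

Yes: 4+5=9


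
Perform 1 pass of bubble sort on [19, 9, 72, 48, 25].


Initial: [19, 9, 72, 48, 25]
Pass 1: [9, 19, 48, 25, 72] (3 swaps)

After 1 pass: [9, 19, 48, 25, 72]


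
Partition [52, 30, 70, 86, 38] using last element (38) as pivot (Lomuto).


Pivot: 38
  30 <= 38: swap -> [30, 52, 70, 86, 38]
Place pivot at 1: [30, 38, 70, 86, 52]

Partitioned: [30, 38, 70, 86, 52]


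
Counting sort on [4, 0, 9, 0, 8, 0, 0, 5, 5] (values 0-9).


Input: [4, 0, 9, 0, 8, 0, 0, 5, 5]
Counts: [4, 0, 0, 0, 1, 2, 0, 0, 1, 1]

Sorted: [0, 0, 0, 0, 4, 5, 5, 8, 9]


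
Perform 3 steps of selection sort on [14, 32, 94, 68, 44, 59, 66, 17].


Initial: [14, 32, 94, 68, 44, 59, 66, 17]
Step 1: min=14 at 0
  Swap: [14, 32, 94, 68, 44, 59, 66, 17]
Step 2: min=17 at 7
  Swap: [14, 17, 94, 68, 44, 59, 66, 32]
Step 3: min=32 at 7
  Swap: [14, 17, 32, 68, 44, 59, 66, 94]

After 3 steps: [14, 17, 32, 68, 44, 59, 66, 94]


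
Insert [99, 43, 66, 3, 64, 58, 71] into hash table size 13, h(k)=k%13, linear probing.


Insert 99: h=8 -> slot 8
Insert 43: h=4 -> slot 4
Insert 66: h=1 -> slot 1
Insert 3: h=3 -> slot 3
Insert 64: h=12 -> slot 12
Insert 58: h=6 -> slot 6
Insert 71: h=6, 1 probes -> slot 7

Table: [None, 66, None, 3, 43, None, 58, 71, 99, None, None, None, 64]


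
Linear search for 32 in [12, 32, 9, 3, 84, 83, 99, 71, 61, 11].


i=0: 12!=32
i=1: 32==32 found!

Found at 1, 2 comps


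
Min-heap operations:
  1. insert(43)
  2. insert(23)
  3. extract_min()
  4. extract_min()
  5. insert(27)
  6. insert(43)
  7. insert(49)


insert(43) -> [43]
insert(23) -> [23, 43]
extract_min()->23, [43]
extract_min()->43, []
insert(27) -> [27]
insert(43) -> [27, 43]
insert(49) -> [27, 43, 49]

Final heap: [27, 43, 49]


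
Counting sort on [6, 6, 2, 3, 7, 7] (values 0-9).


Input: [6, 6, 2, 3, 7, 7]
Counts: [0, 0, 1, 1, 0, 0, 2, 2, 0, 0]

Sorted: [2, 3, 6, 6, 7, 7]


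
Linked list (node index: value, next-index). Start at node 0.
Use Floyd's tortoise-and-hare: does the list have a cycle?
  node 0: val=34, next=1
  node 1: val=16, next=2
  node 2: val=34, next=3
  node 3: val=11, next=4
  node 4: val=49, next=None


Floyd's tortoise (slow, +1) and hare (fast, +2):
  init: slow=0, fast=0
  step 1: slow=1, fast=2
  step 2: slow=2, fast=4
  step 3: fast -> None, no cycle

Cycle: no


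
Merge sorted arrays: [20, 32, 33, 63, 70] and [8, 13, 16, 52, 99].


Take 8 from B
Take 13 from B
Take 16 from B
Take 20 from A
Take 32 from A
Take 33 from A
Take 52 from B
Take 63 from A
Take 70 from A

Merged: [8, 13, 16, 20, 32, 33, 52, 63, 70, 99]


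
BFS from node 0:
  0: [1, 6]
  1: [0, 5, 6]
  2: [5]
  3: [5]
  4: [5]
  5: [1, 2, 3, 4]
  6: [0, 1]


Visit 0, enqueue [1, 6]
Visit 1, enqueue [5]
Visit 6, enqueue []
Visit 5, enqueue [2, 3, 4]
Visit 2, enqueue []
Visit 3, enqueue []
Visit 4, enqueue []

BFS order: [0, 1, 6, 5, 2, 3, 4]


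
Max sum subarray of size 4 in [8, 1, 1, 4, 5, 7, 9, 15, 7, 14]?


[0:4]: 14
[1:5]: 11
[2:6]: 17
[3:7]: 25
[4:8]: 36
[5:9]: 38
[6:10]: 45

Max: 45 at [6:10]


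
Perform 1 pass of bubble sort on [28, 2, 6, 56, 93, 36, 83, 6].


Initial: [28, 2, 6, 56, 93, 36, 83, 6]
Pass 1: [2, 6, 28, 56, 36, 83, 6, 93] (5 swaps)

After 1 pass: [2, 6, 28, 56, 36, 83, 6, 93]


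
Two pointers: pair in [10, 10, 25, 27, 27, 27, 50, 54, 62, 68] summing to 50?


lo=0(10)+hi=9(68)=78
lo=0(10)+hi=8(62)=72
lo=0(10)+hi=7(54)=64
lo=0(10)+hi=6(50)=60
lo=0(10)+hi=5(27)=37
lo=1(10)+hi=5(27)=37
lo=2(25)+hi=5(27)=52
lo=2(25)+hi=4(27)=52
lo=2(25)+hi=3(27)=52

No pair found


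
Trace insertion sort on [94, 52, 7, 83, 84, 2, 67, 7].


Initial: [94, 52, 7, 83, 84, 2, 67, 7]
Insert 52: [52, 94, 7, 83, 84, 2, 67, 7]
Insert 7: [7, 52, 94, 83, 84, 2, 67, 7]
Insert 83: [7, 52, 83, 94, 84, 2, 67, 7]
Insert 84: [7, 52, 83, 84, 94, 2, 67, 7]
Insert 2: [2, 7, 52, 83, 84, 94, 67, 7]
Insert 67: [2, 7, 52, 67, 83, 84, 94, 7]
Insert 7: [2, 7, 7, 52, 67, 83, 84, 94]

Sorted: [2, 7, 7, 52, 67, 83, 84, 94]


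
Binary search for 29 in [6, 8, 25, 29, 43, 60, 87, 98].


Step 1: lo=0, hi=7, mid=3, val=29

Found at index 3


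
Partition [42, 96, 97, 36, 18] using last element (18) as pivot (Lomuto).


Pivot: 18
Place pivot at 0: [18, 96, 97, 36, 42]

Partitioned: [18, 96, 97, 36, 42]


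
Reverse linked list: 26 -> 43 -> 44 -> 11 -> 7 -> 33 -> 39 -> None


Step 1: curr=26, set curr.next=prev(None) | reversed so far: 26
Step 2: curr=43, set curr.next=prev(26) | reversed so far: 43 -> 26
Step 3: curr=44, set curr.next=prev(43) | reversed so far: 44 -> 43 -> 26
Step 4: curr=11, set curr.next=prev(44) | reversed so far: 11 -> 44 -> 43 -> 26
Step 5: curr=7, set curr.next=prev(11) | reversed so far: 7 -> 11 -> 44 -> 43 -> 26
Step 6: curr=33, set curr.next=prev(7) | reversed so far: 33 -> 7 -> 11 -> 44 -> 43 -> 26
Step 7: curr=39, set curr.next=prev(33) | reversed so far: 39 -> 33 -> 7 -> 11 -> 44 -> 43 -> 26

39 -> 33 -> 7 -> 11 -> 44 -> 43 -> 26 -> None


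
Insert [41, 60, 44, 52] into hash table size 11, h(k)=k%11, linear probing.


Insert 41: h=8 -> slot 8
Insert 60: h=5 -> slot 5
Insert 44: h=0 -> slot 0
Insert 52: h=8, 1 probes -> slot 9

Table: [44, None, None, None, None, 60, None, None, 41, 52, None]


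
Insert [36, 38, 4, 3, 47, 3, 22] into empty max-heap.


Insert 36: [36]
Insert 38: [38, 36]
Insert 4: [38, 36, 4]
Insert 3: [38, 36, 4, 3]
Insert 47: [47, 38, 4, 3, 36]
Insert 3: [47, 38, 4, 3, 36, 3]
Insert 22: [47, 38, 22, 3, 36, 3, 4]

Final heap: [47, 38, 22, 3, 36, 3, 4]


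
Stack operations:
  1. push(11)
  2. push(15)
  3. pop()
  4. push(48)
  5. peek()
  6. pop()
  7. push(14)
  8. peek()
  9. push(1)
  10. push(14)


push(11) -> [11]
push(15) -> [11, 15]
pop()->15, [11]
push(48) -> [11, 48]
peek()->48
pop()->48, [11]
push(14) -> [11, 14]
peek()->14
push(1) -> [11, 14, 1]
push(14) -> [11, 14, 1, 14]

Final stack: [11, 14, 1, 14]


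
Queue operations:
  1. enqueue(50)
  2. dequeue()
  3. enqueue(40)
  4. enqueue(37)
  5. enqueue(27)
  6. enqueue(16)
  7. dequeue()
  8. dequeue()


enqueue(50) -> [50]
dequeue()->50, []
enqueue(40) -> [40]
enqueue(37) -> [40, 37]
enqueue(27) -> [40, 37, 27]
enqueue(16) -> [40, 37, 27, 16]
dequeue()->40, [37, 27, 16]
dequeue()->37, [27, 16]

Final queue: [27, 16]


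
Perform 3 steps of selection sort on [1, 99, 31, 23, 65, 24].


Initial: [1, 99, 31, 23, 65, 24]
Step 1: min=1 at 0
  Swap: [1, 99, 31, 23, 65, 24]
Step 2: min=23 at 3
  Swap: [1, 23, 31, 99, 65, 24]
Step 3: min=24 at 5
  Swap: [1, 23, 24, 99, 65, 31]

After 3 steps: [1, 23, 24, 99, 65, 31]


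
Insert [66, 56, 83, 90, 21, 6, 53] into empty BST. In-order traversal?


Insert 66: root
Insert 56: L from 66
Insert 83: R from 66
Insert 90: R from 66 -> R from 83
Insert 21: L from 66 -> L from 56
Insert 6: L from 66 -> L from 56 -> L from 21
Insert 53: L from 66 -> L from 56 -> R from 21

In-order: [6, 21, 53, 56, 66, 83, 90]


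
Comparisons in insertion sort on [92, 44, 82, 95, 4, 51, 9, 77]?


Algorithm: insertion sort
Input: [92, 44, 82, 95, 4, 51, 9, 77]
Sorted: [4, 9, 44, 51, 77, 82, 92, 95]

22


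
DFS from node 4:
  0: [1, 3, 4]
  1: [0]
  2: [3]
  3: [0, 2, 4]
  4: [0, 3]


Visit 4, push [3, 0]
Visit 0, push [3, 1]
Visit 1, push []
Visit 3, push [2]
Visit 2, push []

DFS order: [4, 0, 1, 3, 2]


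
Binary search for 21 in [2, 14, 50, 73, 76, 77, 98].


Step 1: lo=0, hi=6, mid=3, val=73
Step 2: lo=0, hi=2, mid=1, val=14
Step 3: lo=2, hi=2, mid=2, val=50

Not found


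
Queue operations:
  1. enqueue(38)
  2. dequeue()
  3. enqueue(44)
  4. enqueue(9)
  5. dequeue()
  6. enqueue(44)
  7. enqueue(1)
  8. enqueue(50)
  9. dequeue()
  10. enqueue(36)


enqueue(38) -> [38]
dequeue()->38, []
enqueue(44) -> [44]
enqueue(9) -> [44, 9]
dequeue()->44, [9]
enqueue(44) -> [9, 44]
enqueue(1) -> [9, 44, 1]
enqueue(50) -> [9, 44, 1, 50]
dequeue()->9, [44, 1, 50]
enqueue(36) -> [44, 1, 50, 36]

Final queue: [44, 1, 50, 36]


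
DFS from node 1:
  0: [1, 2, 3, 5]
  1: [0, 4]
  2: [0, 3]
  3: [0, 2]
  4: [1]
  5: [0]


Visit 1, push [4, 0]
Visit 0, push [5, 3, 2]
Visit 2, push [3]
Visit 3, push []
Visit 5, push []
Visit 4, push []

DFS order: [1, 0, 2, 3, 5, 4]


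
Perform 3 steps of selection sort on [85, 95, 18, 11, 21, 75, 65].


Initial: [85, 95, 18, 11, 21, 75, 65]
Step 1: min=11 at 3
  Swap: [11, 95, 18, 85, 21, 75, 65]
Step 2: min=18 at 2
  Swap: [11, 18, 95, 85, 21, 75, 65]
Step 3: min=21 at 4
  Swap: [11, 18, 21, 85, 95, 75, 65]

After 3 steps: [11, 18, 21, 85, 95, 75, 65]


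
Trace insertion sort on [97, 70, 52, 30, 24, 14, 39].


Initial: [97, 70, 52, 30, 24, 14, 39]
Insert 70: [70, 97, 52, 30, 24, 14, 39]
Insert 52: [52, 70, 97, 30, 24, 14, 39]
Insert 30: [30, 52, 70, 97, 24, 14, 39]
Insert 24: [24, 30, 52, 70, 97, 14, 39]
Insert 14: [14, 24, 30, 52, 70, 97, 39]
Insert 39: [14, 24, 30, 39, 52, 70, 97]

Sorted: [14, 24, 30, 39, 52, 70, 97]


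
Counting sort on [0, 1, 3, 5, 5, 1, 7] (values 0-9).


Input: [0, 1, 3, 5, 5, 1, 7]
Counts: [1, 2, 0, 1, 0, 2, 0, 1, 0, 0]

Sorted: [0, 1, 1, 3, 5, 5, 7]


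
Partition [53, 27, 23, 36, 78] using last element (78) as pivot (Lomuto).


Pivot: 78
  53 <= 78: advance i (no swap)
  27 <= 78: advance i (no swap)
  23 <= 78: advance i (no swap)
  36 <= 78: advance i (no swap)
Place pivot at 4: [53, 27, 23, 36, 78]

Partitioned: [53, 27, 23, 36, 78]


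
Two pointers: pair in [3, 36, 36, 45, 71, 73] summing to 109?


lo=0(3)+hi=5(73)=76
lo=1(36)+hi=5(73)=109

Yes: 36+73=109


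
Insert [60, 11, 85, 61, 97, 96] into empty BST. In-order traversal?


Insert 60: root
Insert 11: L from 60
Insert 85: R from 60
Insert 61: R from 60 -> L from 85
Insert 97: R from 60 -> R from 85
Insert 96: R from 60 -> R from 85 -> L from 97

In-order: [11, 60, 61, 85, 96, 97]


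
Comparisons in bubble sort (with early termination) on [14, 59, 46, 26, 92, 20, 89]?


Algorithm: bubble sort (with early termination)
Input: [14, 59, 46, 26, 92, 20, 89]
Sorted: [14, 20, 26, 46, 59, 89, 92]

20


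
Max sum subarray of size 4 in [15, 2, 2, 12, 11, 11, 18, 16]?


[0:4]: 31
[1:5]: 27
[2:6]: 36
[3:7]: 52
[4:8]: 56

Max: 56 at [4:8]


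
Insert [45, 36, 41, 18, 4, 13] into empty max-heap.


Insert 45: [45]
Insert 36: [45, 36]
Insert 41: [45, 36, 41]
Insert 18: [45, 36, 41, 18]
Insert 4: [45, 36, 41, 18, 4]
Insert 13: [45, 36, 41, 18, 4, 13]

Final heap: [45, 36, 41, 18, 4, 13]


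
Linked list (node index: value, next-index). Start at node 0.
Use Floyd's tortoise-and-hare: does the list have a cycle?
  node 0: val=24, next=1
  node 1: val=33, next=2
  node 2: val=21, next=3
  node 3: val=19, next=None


Floyd's tortoise (slow, +1) and hare (fast, +2):
  init: slow=0, fast=0
  step 1: slow=1, fast=2
  step 2: fast 2->3->None, no cycle

Cycle: no


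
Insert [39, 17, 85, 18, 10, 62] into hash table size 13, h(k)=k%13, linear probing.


Insert 39: h=0 -> slot 0
Insert 17: h=4 -> slot 4
Insert 85: h=7 -> slot 7
Insert 18: h=5 -> slot 5
Insert 10: h=10 -> slot 10
Insert 62: h=10, 1 probes -> slot 11

Table: [39, None, None, None, 17, 18, None, 85, None, None, 10, 62, None]


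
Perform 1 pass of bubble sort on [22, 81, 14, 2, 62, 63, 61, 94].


Initial: [22, 81, 14, 2, 62, 63, 61, 94]
Pass 1: [22, 14, 2, 62, 63, 61, 81, 94] (5 swaps)

After 1 pass: [22, 14, 2, 62, 63, 61, 81, 94]


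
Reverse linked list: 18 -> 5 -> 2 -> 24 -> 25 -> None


Step 1: curr=18, set curr.next=prev(None) | reversed so far: 18
Step 2: curr=5, set curr.next=prev(18) | reversed so far: 5 -> 18
Step 3: curr=2, set curr.next=prev(5) | reversed so far: 2 -> 5 -> 18
Step 4: curr=24, set curr.next=prev(2) | reversed so far: 24 -> 2 -> 5 -> 18
Step 5: curr=25, set curr.next=prev(24) | reversed so far: 25 -> 24 -> 2 -> 5 -> 18

25 -> 24 -> 2 -> 5 -> 18 -> None


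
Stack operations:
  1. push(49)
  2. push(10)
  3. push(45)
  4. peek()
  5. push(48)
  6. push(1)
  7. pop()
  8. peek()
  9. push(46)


push(49) -> [49]
push(10) -> [49, 10]
push(45) -> [49, 10, 45]
peek()->45
push(48) -> [49, 10, 45, 48]
push(1) -> [49, 10, 45, 48, 1]
pop()->1, [49, 10, 45, 48]
peek()->48
push(46) -> [49, 10, 45, 48, 46]

Final stack: [49, 10, 45, 48, 46]


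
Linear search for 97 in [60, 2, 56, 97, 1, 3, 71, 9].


i=0: 60!=97
i=1: 2!=97
i=2: 56!=97
i=3: 97==97 found!

Found at 3, 4 comps


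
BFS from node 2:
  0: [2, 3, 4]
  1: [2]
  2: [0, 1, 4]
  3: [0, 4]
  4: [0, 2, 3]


Visit 2, enqueue [0, 1, 4]
Visit 0, enqueue [3]
Visit 1, enqueue []
Visit 4, enqueue []
Visit 3, enqueue []

BFS order: [2, 0, 1, 4, 3]


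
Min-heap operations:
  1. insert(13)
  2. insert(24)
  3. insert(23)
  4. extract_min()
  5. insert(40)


insert(13) -> [13]
insert(24) -> [13, 24]
insert(23) -> [13, 24, 23]
extract_min()->13, [23, 24]
insert(40) -> [23, 24, 40]

Final heap: [23, 24, 40]


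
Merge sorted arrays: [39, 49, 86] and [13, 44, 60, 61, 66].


Take 13 from B
Take 39 from A
Take 44 from B
Take 49 from A
Take 60 from B
Take 61 from B
Take 66 from B

Merged: [13, 39, 44, 49, 60, 61, 66, 86]


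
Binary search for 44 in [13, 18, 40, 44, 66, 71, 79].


Step 1: lo=0, hi=6, mid=3, val=44

Found at index 3


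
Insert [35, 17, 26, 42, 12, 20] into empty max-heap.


Insert 35: [35]
Insert 17: [35, 17]
Insert 26: [35, 17, 26]
Insert 42: [42, 35, 26, 17]
Insert 12: [42, 35, 26, 17, 12]
Insert 20: [42, 35, 26, 17, 12, 20]

Final heap: [42, 35, 26, 17, 12, 20]


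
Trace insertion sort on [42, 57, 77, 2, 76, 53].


Initial: [42, 57, 77, 2, 76, 53]
Insert 57: [42, 57, 77, 2, 76, 53]
Insert 77: [42, 57, 77, 2, 76, 53]
Insert 2: [2, 42, 57, 77, 76, 53]
Insert 76: [2, 42, 57, 76, 77, 53]
Insert 53: [2, 42, 53, 57, 76, 77]

Sorted: [2, 42, 53, 57, 76, 77]


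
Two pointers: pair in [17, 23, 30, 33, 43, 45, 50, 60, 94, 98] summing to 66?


lo=0(17)+hi=9(98)=115
lo=0(17)+hi=8(94)=111
lo=0(17)+hi=7(60)=77
lo=0(17)+hi=6(50)=67
lo=0(17)+hi=5(45)=62
lo=1(23)+hi=5(45)=68
lo=1(23)+hi=4(43)=66

Yes: 23+43=66


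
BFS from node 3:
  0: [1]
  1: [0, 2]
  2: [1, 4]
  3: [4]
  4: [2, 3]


Visit 3, enqueue [4]
Visit 4, enqueue [2]
Visit 2, enqueue [1]
Visit 1, enqueue [0]
Visit 0, enqueue []

BFS order: [3, 4, 2, 1, 0]


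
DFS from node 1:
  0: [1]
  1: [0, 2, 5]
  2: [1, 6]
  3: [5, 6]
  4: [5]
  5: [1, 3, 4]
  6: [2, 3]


Visit 1, push [5, 2, 0]
Visit 0, push []
Visit 2, push [6]
Visit 6, push [3]
Visit 3, push [5]
Visit 5, push [4]
Visit 4, push []

DFS order: [1, 0, 2, 6, 3, 5, 4]


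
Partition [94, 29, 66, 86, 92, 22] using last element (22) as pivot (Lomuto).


Pivot: 22
Place pivot at 0: [22, 29, 66, 86, 92, 94]

Partitioned: [22, 29, 66, 86, 92, 94]


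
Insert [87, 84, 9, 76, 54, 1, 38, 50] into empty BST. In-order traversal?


Insert 87: root
Insert 84: L from 87
Insert 9: L from 87 -> L from 84
Insert 76: L from 87 -> L from 84 -> R from 9
Insert 54: L from 87 -> L from 84 -> R from 9 -> L from 76
Insert 1: L from 87 -> L from 84 -> L from 9
Insert 38: L from 87 -> L from 84 -> R from 9 -> L from 76 -> L from 54
Insert 50: L from 87 -> L from 84 -> R from 9 -> L from 76 -> L from 54 -> R from 38

In-order: [1, 9, 38, 50, 54, 76, 84, 87]


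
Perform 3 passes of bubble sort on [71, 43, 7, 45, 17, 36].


Initial: [71, 43, 7, 45, 17, 36]
Pass 1: [43, 7, 45, 17, 36, 71] (5 swaps)
Pass 2: [7, 43, 17, 36, 45, 71] (3 swaps)
Pass 3: [7, 17, 36, 43, 45, 71] (2 swaps)

After 3 passes: [7, 17, 36, 43, 45, 71]


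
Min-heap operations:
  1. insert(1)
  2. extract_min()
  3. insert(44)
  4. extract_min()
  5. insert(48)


insert(1) -> [1]
extract_min()->1, []
insert(44) -> [44]
extract_min()->44, []
insert(48) -> [48]

Final heap: [48]


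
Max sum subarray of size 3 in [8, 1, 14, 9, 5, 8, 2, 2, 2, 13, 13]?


[0:3]: 23
[1:4]: 24
[2:5]: 28
[3:6]: 22
[4:7]: 15
[5:8]: 12
[6:9]: 6
[7:10]: 17
[8:11]: 28

Max: 28 at [2:5]


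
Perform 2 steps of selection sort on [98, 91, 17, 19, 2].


Initial: [98, 91, 17, 19, 2]
Step 1: min=2 at 4
  Swap: [2, 91, 17, 19, 98]
Step 2: min=17 at 2
  Swap: [2, 17, 91, 19, 98]

After 2 steps: [2, 17, 91, 19, 98]


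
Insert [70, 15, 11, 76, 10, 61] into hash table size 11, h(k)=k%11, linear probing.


Insert 70: h=4 -> slot 4
Insert 15: h=4, 1 probes -> slot 5
Insert 11: h=0 -> slot 0
Insert 76: h=10 -> slot 10
Insert 10: h=10, 2 probes -> slot 1
Insert 61: h=6 -> slot 6

Table: [11, 10, None, None, 70, 15, 61, None, None, None, 76]


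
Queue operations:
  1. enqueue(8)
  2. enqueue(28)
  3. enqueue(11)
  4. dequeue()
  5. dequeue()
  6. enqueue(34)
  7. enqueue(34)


enqueue(8) -> [8]
enqueue(28) -> [8, 28]
enqueue(11) -> [8, 28, 11]
dequeue()->8, [28, 11]
dequeue()->28, [11]
enqueue(34) -> [11, 34]
enqueue(34) -> [11, 34, 34]

Final queue: [11, 34, 34]


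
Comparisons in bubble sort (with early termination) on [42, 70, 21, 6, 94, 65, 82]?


Algorithm: bubble sort (with early termination)
Input: [42, 70, 21, 6, 94, 65, 82]
Sorted: [6, 21, 42, 65, 70, 82, 94]

18


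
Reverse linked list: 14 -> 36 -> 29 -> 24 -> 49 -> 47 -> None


Step 1: curr=14, set curr.next=prev(None) | reversed so far: 14
Step 2: curr=36, set curr.next=prev(14) | reversed so far: 36 -> 14
Step 3: curr=29, set curr.next=prev(36) | reversed so far: 29 -> 36 -> 14
Step 4: curr=24, set curr.next=prev(29) | reversed so far: 24 -> 29 -> 36 -> 14
Step 5: curr=49, set curr.next=prev(24) | reversed so far: 49 -> 24 -> 29 -> 36 -> 14
Step 6: curr=47, set curr.next=prev(49) | reversed so far: 47 -> 49 -> 24 -> 29 -> 36 -> 14

47 -> 49 -> 24 -> 29 -> 36 -> 14 -> None


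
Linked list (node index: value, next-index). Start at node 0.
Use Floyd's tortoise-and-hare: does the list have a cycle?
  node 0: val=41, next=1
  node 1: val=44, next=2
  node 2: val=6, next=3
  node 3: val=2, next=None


Floyd's tortoise (slow, +1) and hare (fast, +2):
  init: slow=0, fast=0
  step 1: slow=1, fast=2
  step 2: fast 2->3->None, no cycle

Cycle: no


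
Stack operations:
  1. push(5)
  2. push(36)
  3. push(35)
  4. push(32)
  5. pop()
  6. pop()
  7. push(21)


push(5) -> [5]
push(36) -> [5, 36]
push(35) -> [5, 36, 35]
push(32) -> [5, 36, 35, 32]
pop()->32, [5, 36, 35]
pop()->35, [5, 36]
push(21) -> [5, 36, 21]

Final stack: [5, 36, 21]


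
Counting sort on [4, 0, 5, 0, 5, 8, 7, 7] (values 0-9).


Input: [4, 0, 5, 0, 5, 8, 7, 7]
Counts: [2, 0, 0, 0, 1, 2, 0, 2, 1, 0]

Sorted: [0, 0, 4, 5, 5, 7, 7, 8]


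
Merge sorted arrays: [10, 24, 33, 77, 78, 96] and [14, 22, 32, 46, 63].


Take 10 from A
Take 14 from B
Take 22 from B
Take 24 from A
Take 32 from B
Take 33 from A
Take 46 from B
Take 63 from B

Merged: [10, 14, 22, 24, 32, 33, 46, 63, 77, 78, 96]


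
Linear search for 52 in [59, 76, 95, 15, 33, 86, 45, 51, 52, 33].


i=0: 59!=52
i=1: 76!=52
i=2: 95!=52
i=3: 15!=52
i=4: 33!=52
i=5: 86!=52
i=6: 45!=52
i=7: 51!=52
i=8: 52==52 found!

Found at 8, 9 comps


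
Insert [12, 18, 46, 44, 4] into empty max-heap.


Insert 12: [12]
Insert 18: [18, 12]
Insert 46: [46, 12, 18]
Insert 44: [46, 44, 18, 12]
Insert 4: [46, 44, 18, 12, 4]

Final heap: [46, 44, 18, 12, 4]


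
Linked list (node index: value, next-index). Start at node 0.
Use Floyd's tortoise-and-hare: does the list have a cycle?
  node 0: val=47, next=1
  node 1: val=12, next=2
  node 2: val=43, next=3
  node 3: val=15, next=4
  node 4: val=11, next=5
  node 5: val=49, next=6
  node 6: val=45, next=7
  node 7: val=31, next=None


Floyd's tortoise (slow, +1) and hare (fast, +2):
  init: slow=0, fast=0
  step 1: slow=1, fast=2
  step 2: slow=2, fast=4
  step 3: slow=3, fast=6
  step 4: fast 6->7->None, no cycle

Cycle: no


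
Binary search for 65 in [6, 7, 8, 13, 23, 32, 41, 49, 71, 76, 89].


Step 1: lo=0, hi=10, mid=5, val=32
Step 2: lo=6, hi=10, mid=8, val=71
Step 3: lo=6, hi=7, mid=6, val=41
Step 4: lo=7, hi=7, mid=7, val=49

Not found


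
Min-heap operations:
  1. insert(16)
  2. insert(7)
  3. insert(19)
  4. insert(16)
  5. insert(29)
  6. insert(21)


insert(16) -> [16]
insert(7) -> [7, 16]
insert(19) -> [7, 16, 19]
insert(16) -> [7, 16, 19, 16]
insert(29) -> [7, 16, 19, 16, 29]
insert(21) -> [7, 16, 19, 16, 29, 21]

Final heap: [7, 16, 19, 16, 29, 21]


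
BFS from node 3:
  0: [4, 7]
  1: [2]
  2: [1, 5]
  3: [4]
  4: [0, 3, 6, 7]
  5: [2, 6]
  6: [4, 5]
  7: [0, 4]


Visit 3, enqueue [4]
Visit 4, enqueue [0, 6, 7]
Visit 0, enqueue []
Visit 6, enqueue [5]
Visit 7, enqueue []
Visit 5, enqueue [2]
Visit 2, enqueue [1]
Visit 1, enqueue []

BFS order: [3, 4, 0, 6, 7, 5, 2, 1]


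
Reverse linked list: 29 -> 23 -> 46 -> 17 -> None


Step 1: curr=29, set curr.next=prev(None) | reversed so far: 29
Step 2: curr=23, set curr.next=prev(29) | reversed so far: 23 -> 29
Step 3: curr=46, set curr.next=prev(23) | reversed so far: 46 -> 23 -> 29
Step 4: curr=17, set curr.next=prev(46) | reversed so far: 17 -> 46 -> 23 -> 29

17 -> 46 -> 23 -> 29 -> None


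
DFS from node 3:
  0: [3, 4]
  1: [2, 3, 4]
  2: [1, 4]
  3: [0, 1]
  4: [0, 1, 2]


Visit 3, push [1, 0]
Visit 0, push [4]
Visit 4, push [2, 1]
Visit 1, push [2]
Visit 2, push []

DFS order: [3, 0, 4, 1, 2]


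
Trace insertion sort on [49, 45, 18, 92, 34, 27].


Initial: [49, 45, 18, 92, 34, 27]
Insert 45: [45, 49, 18, 92, 34, 27]
Insert 18: [18, 45, 49, 92, 34, 27]
Insert 92: [18, 45, 49, 92, 34, 27]
Insert 34: [18, 34, 45, 49, 92, 27]
Insert 27: [18, 27, 34, 45, 49, 92]

Sorted: [18, 27, 34, 45, 49, 92]


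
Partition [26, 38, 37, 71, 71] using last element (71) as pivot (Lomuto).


Pivot: 71
  26 <= 71: advance i (no swap)
  38 <= 71: advance i (no swap)
  37 <= 71: advance i (no swap)
  71 <= 71: advance i (no swap)
Place pivot at 4: [26, 38, 37, 71, 71]

Partitioned: [26, 38, 37, 71, 71]


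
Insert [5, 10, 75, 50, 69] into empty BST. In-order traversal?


Insert 5: root
Insert 10: R from 5
Insert 75: R from 5 -> R from 10
Insert 50: R from 5 -> R from 10 -> L from 75
Insert 69: R from 5 -> R from 10 -> L from 75 -> R from 50

In-order: [5, 10, 50, 69, 75]


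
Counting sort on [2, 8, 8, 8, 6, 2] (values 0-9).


Input: [2, 8, 8, 8, 6, 2]
Counts: [0, 0, 2, 0, 0, 0, 1, 0, 3, 0]

Sorted: [2, 2, 6, 8, 8, 8]


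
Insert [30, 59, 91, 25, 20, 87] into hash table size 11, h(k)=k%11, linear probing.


Insert 30: h=8 -> slot 8
Insert 59: h=4 -> slot 4
Insert 91: h=3 -> slot 3
Insert 25: h=3, 2 probes -> slot 5
Insert 20: h=9 -> slot 9
Insert 87: h=10 -> slot 10

Table: [None, None, None, 91, 59, 25, None, None, 30, 20, 87]


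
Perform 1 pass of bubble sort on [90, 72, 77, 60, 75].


Initial: [90, 72, 77, 60, 75]
Pass 1: [72, 77, 60, 75, 90] (4 swaps)

After 1 pass: [72, 77, 60, 75, 90]


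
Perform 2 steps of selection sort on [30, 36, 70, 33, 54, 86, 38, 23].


Initial: [30, 36, 70, 33, 54, 86, 38, 23]
Step 1: min=23 at 7
  Swap: [23, 36, 70, 33, 54, 86, 38, 30]
Step 2: min=30 at 7
  Swap: [23, 30, 70, 33, 54, 86, 38, 36]

After 2 steps: [23, 30, 70, 33, 54, 86, 38, 36]


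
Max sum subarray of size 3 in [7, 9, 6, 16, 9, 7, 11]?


[0:3]: 22
[1:4]: 31
[2:5]: 31
[3:6]: 32
[4:7]: 27

Max: 32 at [3:6]


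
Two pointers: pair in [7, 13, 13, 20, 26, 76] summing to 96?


lo=0(7)+hi=5(76)=83
lo=1(13)+hi=5(76)=89
lo=2(13)+hi=5(76)=89
lo=3(20)+hi=5(76)=96

Yes: 20+76=96


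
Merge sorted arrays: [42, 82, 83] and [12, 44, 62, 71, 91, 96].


Take 12 from B
Take 42 from A
Take 44 from B
Take 62 from B
Take 71 from B
Take 82 from A
Take 83 from A

Merged: [12, 42, 44, 62, 71, 82, 83, 91, 96]


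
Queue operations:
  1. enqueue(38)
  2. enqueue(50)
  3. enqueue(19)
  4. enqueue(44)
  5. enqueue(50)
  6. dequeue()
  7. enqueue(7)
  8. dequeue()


enqueue(38) -> [38]
enqueue(50) -> [38, 50]
enqueue(19) -> [38, 50, 19]
enqueue(44) -> [38, 50, 19, 44]
enqueue(50) -> [38, 50, 19, 44, 50]
dequeue()->38, [50, 19, 44, 50]
enqueue(7) -> [50, 19, 44, 50, 7]
dequeue()->50, [19, 44, 50, 7]

Final queue: [19, 44, 50, 7]


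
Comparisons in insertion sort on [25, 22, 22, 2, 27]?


Algorithm: insertion sort
Input: [25, 22, 22, 2, 27]
Sorted: [2, 22, 22, 25, 27]

7


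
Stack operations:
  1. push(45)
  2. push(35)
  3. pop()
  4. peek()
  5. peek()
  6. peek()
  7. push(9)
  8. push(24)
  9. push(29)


push(45) -> [45]
push(35) -> [45, 35]
pop()->35, [45]
peek()->45
peek()->45
peek()->45
push(9) -> [45, 9]
push(24) -> [45, 9, 24]
push(29) -> [45, 9, 24, 29]

Final stack: [45, 9, 24, 29]


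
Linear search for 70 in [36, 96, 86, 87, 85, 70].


i=0: 36!=70
i=1: 96!=70
i=2: 86!=70
i=3: 87!=70
i=4: 85!=70
i=5: 70==70 found!

Found at 5, 6 comps


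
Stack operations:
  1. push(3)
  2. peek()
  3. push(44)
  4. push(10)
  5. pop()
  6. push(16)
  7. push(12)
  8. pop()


push(3) -> [3]
peek()->3
push(44) -> [3, 44]
push(10) -> [3, 44, 10]
pop()->10, [3, 44]
push(16) -> [3, 44, 16]
push(12) -> [3, 44, 16, 12]
pop()->12, [3, 44, 16]

Final stack: [3, 44, 16]


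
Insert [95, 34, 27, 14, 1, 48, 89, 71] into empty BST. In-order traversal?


Insert 95: root
Insert 34: L from 95
Insert 27: L from 95 -> L from 34
Insert 14: L from 95 -> L from 34 -> L from 27
Insert 1: L from 95 -> L from 34 -> L from 27 -> L from 14
Insert 48: L from 95 -> R from 34
Insert 89: L from 95 -> R from 34 -> R from 48
Insert 71: L from 95 -> R from 34 -> R from 48 -> L from 89

In-order: [1, 14, 27, 34, 48, 71, 89, 95]


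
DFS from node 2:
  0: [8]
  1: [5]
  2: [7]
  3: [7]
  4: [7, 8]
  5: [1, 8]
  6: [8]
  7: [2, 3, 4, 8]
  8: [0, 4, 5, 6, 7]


Visit 2, push [7]
Visit 7, push [8, 4, 3]
Visit 3, push []
Visit 4, push [8]
Visit 8, push [6, 5, 0]
Visit 0, push []
Visit 5, push [1]
Visit 1, push []
Visit 6, push []

DFS order: [2, 7, 3, 4, 8, 0, 5, 1, 6]


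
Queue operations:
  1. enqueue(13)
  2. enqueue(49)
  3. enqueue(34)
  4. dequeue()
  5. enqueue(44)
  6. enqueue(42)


enqueue(13) -> [13]
enqueue(49) -> [13, 49]
enqueue(34) -> [13, 49, 34]
dequeue()->13, [49, 34]
enqueue(44) -> [49, 34, 44]
enqueue(42) -> [49, 34, 44, 42]

Final queue: [49, 34, 44, 42]


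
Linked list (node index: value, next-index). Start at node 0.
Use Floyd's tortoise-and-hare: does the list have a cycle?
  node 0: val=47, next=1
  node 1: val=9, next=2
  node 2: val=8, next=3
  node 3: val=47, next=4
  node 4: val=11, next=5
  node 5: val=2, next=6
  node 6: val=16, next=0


Floyd's tortoise (slow, +1) and hare (fast, +2):
  init: slow=0, fast=0
  step 1: slow=1, fast=2
  step 2: slow=2, fast=4
  step 3: slow=3, fast=6
  step 4: slow=4, fast=1
  step 5: slow=5, fast=3
  step 6: slow=6, fast=5
  step 7: slow=0, fast=0
  slow == fast at node 0: cycle detected

Cycle: yes


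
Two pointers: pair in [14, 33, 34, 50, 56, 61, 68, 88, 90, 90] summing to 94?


lo=0(14)+hi=9(90)=104
lo=0(14)+hi=8(90)=104
lo=0(14)+hi=7(88)=102
lo=0(14)+hi=6(68)=82
lo=1(33)+hi=6(68)=101
lo=1(33)+hi=5(61)=94

Yes: 33+61=94


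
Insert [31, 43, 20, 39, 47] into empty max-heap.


Insert 31: [31]
Insert 43: [43, 31]
Insert 20: [43, 31, 20]
Insert 39: [43, 39, 20, 31]
Insert 47: [47, 43, 20, 31, 39]

Final heap: [47, 43, 20, 31, 39]


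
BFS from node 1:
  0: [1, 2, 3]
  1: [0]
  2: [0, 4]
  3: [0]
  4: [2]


Visit 1, enqueue [0]
Visit 0, enqueue [2, 3]
Visit 2, enqueue [4]
Visit 3, enqueue []
Visit 4, enqueue []

BFS order: [1, 0, 2, 3, 4]


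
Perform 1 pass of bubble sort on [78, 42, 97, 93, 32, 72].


Initial: [78, 42, 97, 93, 32, 72]
Pass 1: [42, 78, 93, 32, 72, 97] (4 swaps)

After 1 pass: [42, 78, 93, 32, 72, 97]


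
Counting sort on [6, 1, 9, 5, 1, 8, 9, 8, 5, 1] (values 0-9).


Input: [6, 1, 9, 5, 1, 8, 9, 8, 5, 1]
Counts: [0, 3, 0, 0, 0, 2, 1, 0, 2, 2]

Sorted: [1, 1, 1, 5, 5, 6, 8, 8, 9, 9]


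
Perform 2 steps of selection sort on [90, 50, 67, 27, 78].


Initial: [90, 50, 67, 27, 78]
Step 1: min=27 at 3
  Swap: [27, 50, 67, 90, 78]
Step 2: min=50 at 1
  Swap: [27, 50, 67, 90, 78]

After 2 steps: [27, 50, 67, 90, 78]


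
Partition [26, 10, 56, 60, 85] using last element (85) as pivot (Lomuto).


Pivot: 85
  26 <= 85: advance i (no swap)
  10 <= 85: advance i (no swap)
  56 <= 85: advance i (no swap)
  60 <= 85: advance i (no swap)
Place pivot at 4: [26, 10, 56, 60, 85]

Partitioned: [26, 10, 56, 60, 85]


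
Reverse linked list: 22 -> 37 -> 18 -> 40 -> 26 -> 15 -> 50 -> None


Step 1: curr=22, set curr.next=prev(None) | reversed so far: 22
Step 2: curr=37, set curr.next=prev(22) | reversed so far: 37 -> 22
Step 3: curr=18, set curr.next=prev(37) | reversed so far: 18 -> 37 -> 22
Step 4: curr=40, set curr.next=prev(18) | reversed so far: 40 -> 18 -> 37 -> 22
Step 5: curr=26, set curr.next=prev(40) | reversed so far: 26 -> 40 -> 18 -> 37 -> 22
Step 6: curr=15, set curr.next=prev(26) | reversed so far: 15 -> 26 -> 40 -> 18 -> 37 -> 22
Step 7: curr=50, set curr.next=prev(15) | reversed so far: 50 -> 15 -> 26 -> 40 -> 18 -> 37 -> 22

50 -> 15 -> 26 -> 40 -> 18 -> 37 -> 22 -> None


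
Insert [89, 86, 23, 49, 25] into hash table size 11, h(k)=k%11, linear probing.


Insert 89: h=1 -> slot 1
Insert 86: h=9 -> slot 9
Insert 23: h=1, 1 probes -> slot 2
Insert 49: h=5 -> slot 5
Insert 25: h=3 -> slot 3

Table: [None, 89, 23, 25, None, 49, None, None, None, 86, None]


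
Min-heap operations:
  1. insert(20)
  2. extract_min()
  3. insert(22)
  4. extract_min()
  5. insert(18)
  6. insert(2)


insert(20) -> [20]
extract_min()->20, []
insert(22) -> [22]
extract_min()->22, []
insert(18) -> [18]
insert(2) -> [2, 18]

Final heap: [2, 18]


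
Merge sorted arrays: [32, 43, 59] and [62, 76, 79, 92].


Take 32 from A
Take 43 from A
Take 59 from A

Merged: [32, 43, 59, 62, 76, 79, 92]


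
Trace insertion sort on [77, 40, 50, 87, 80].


Initial: [77, 40, 50, 87, 80]
Insert 40: [40, 77, 50, 87, 80]
Insert 50: [40, 50, 77, 87, 80]
Insert 87: [40, 50, 77, 87, 80]
Insert 80: [40, 50, 77, 80, 87]

Sorted: [40, 50, 77, 80, 87]


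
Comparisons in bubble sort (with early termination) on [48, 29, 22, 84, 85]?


Algorithm: bubble sort (with early termination)
Input: [48, 29, 22, 84, 85]
Sorted: [22, 29, 48, 84, 85]

9


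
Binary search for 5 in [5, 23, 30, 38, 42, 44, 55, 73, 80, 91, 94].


Step 1: lo=0, hi=10, mid=5, val=44
Step 2: lo=0, hi=4, mid=2, val=30
Step 3: lo=0, hi=1, mid=0, val=5

Found at index 0


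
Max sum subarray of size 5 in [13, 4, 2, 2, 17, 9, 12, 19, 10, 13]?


[0:5]: 38
[1:6]: 34
[2:7]: 42
[3:8]: 59
[4:9]: 67
[5:10]: 63

Max: 67 at [4:9]


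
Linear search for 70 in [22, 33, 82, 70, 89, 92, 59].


i=0: 22!=70
i=1: 33!=70
i=2: 82!=70
i=3: 70==70 found!

Found at 3, 4 comps


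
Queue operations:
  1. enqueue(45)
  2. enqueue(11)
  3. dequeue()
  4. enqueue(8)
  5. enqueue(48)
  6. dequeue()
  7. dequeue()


enqueue(45) -> [45]
enqueue(11) -> [45, 11]
dequeue()->45, [11]
enqueue(8) -> [11, 8]
enqueue(48) -> [11, 8, 48]
dequeue()->11, [8, 48]
dequeue()->8, [48]

Final queue: [48]


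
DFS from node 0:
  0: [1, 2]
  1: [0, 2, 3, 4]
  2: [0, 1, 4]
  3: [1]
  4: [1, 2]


Visit 0, push [2, 1]
Visit 1, push [4, 3, 2]
Visit 2, push [4]
Visit 4, push []
Visit 3, push []

DFS order: [0, 1, 2, 4, 3]


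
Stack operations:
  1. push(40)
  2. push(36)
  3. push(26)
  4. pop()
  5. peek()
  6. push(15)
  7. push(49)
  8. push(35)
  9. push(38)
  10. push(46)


push(40) -> [40]
push(36) -> [40, 36]
push(26) -> [40, 36, 26]
pop()->26, [40, 36]
peek()->36
push(15) -> [40, 36, 15]
push(49) -> [40, 36, 15, 49]
push(35) -> [40, 36, 15, 49, 35]
push(38) -> [40, 36, 15, 49, 35, 38]
push(46) -> [40, 36, 15, 49, 35, 38, 46]

Final stack: [40, 36, 15, 49, 35, 38, 46]


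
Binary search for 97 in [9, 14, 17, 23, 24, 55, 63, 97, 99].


Step 1: lo=0, hi=8, mid=4, val=24
Step 2: lo=5, hi=8, mid=6, val=63
Step 3: lo=7, hi=8, mid=7, val=97

Found at index 7


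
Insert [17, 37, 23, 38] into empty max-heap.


Insert 17: [17]
Insert 37: [37, 17]
Insert 23: [37, 17, 23]
Insert 38: [38, 37, 23, 17]

Final heap: [38, 37, 23, 17]


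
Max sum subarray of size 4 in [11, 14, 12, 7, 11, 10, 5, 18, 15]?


[0:4]: 44
[1:5]: 44
[2:6]: 40
[3:7]: 33
[4:8]: 44
[5:9]: 48

Max: 48 at [5:9]


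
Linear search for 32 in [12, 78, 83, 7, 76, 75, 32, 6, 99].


i=0: 12!=32
i=1: 78!=32
i=2: 83!=32
i=3: 7!=32
i=4: 76!=32
i=5: 75!=32
i=6: 32==32 found!

Found at 6, 7 comps


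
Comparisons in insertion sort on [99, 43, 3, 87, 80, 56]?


Algorithm: insertion sort
Input: [99, 43, 3, 87, 80, 56]
Sorted: [3, 43, 56, 80, 87, 99]

12


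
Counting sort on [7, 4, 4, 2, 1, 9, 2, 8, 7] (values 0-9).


Input: [7, 4, 4, 2, 1, 9, 2, 8, 7]
Counts: [0, 1, 2, 0, 2, 0, 0, 2, 1, 1]

Sorted: [1, 2, 2, 4, 4, 7, 7, 8, 9]
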